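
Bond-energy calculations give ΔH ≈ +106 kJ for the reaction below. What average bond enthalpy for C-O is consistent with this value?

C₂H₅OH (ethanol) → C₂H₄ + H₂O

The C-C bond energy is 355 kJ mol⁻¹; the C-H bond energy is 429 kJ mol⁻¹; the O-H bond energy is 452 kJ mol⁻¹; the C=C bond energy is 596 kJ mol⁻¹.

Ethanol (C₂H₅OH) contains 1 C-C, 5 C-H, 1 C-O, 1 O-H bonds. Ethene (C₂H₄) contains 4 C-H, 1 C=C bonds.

D(C-O) ≈ 370 kJ/mol

Let D be the C-O bond energy.
Σ(broken) = 1×355 + 5×429 + 1×D + 1×452 = 2952 + D
Σ(formed) = 4×429 + 1×596 + 2×452 = 3216
ΔH = Σ(broken) − Σ(formed) = (2952 + D) − (3216) = −264 + D
Setting this equal to +106 kJ gives D = 370 kJ/mol.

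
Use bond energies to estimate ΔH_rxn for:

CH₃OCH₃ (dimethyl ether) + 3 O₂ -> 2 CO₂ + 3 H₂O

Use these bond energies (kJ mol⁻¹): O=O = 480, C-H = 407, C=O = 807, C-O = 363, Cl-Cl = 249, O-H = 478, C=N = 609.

Bonds broken (reactants):
  C-H: 6 × 407 = 2442
  C-O: 2 × 363 = 726
  O=O: 3 × 480 = 1440
  Σ(broken) = 4608 kJ
Bonds formed (products):
  C=O: 4 × 807 = 3228
  O-H: 6 × 478 = 2868
  Σ(formed) = 6096 kJ
ΔH = Σ(broken) − Σ(formed) = 4608 − 6096 = −1488 kJ

ΔH ≈ −1488 kJ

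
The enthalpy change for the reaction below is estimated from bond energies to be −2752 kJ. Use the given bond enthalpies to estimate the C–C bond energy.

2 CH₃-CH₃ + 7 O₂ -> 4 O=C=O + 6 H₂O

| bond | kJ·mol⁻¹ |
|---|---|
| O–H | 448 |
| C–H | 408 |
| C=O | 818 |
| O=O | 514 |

D(C–C) ≈ 337 kJ/mol

Let D be the C–C bond energy.
Σ(broken) = 2×D + 12×408 + 7×514 = 8494 + 2D
Σ(formed) = 8×818 + 12×448 = 11920
ΔH = Σ(broken) − Σ(formed) = (8494 + 2D) − (11920) = −3426 + 2D
Setting this equal to −2752 kJ gives 2D = 674, so D = 337 kJ/mol.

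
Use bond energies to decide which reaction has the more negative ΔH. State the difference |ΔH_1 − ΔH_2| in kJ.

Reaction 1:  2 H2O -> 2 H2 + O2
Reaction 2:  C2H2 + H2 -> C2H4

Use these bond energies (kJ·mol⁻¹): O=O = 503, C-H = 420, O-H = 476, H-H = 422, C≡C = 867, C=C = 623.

Reaction 1:
  Bonds broken (reactants):
    O-H: 4 × 476 = 1904
    Σ(broken) = 1904 kJ
  Bonds formed (products):
    H-H: 2 × 422 = 844
    O=O: 1 × 503 = 503
    Σ(formed) = 1347 kJ
  ΔH_1 = 1904 − 1347 = +557 kJ
Reaction 2:
  Bonds broken (reactants):
    C≡C: 1 × 867 = 867
    C-H: 2 × 420 = 840
    H-H: 1 × 422 = 422
    Σ(broken) = 2129 kJ
  Bonds formed (products):
    C-H: 4 × 420 = 1680
    C=C: 1 × 623 = 623
    Σ(formed) = 2303 kJ
  ΔH_2 = 2129 − 2303 = −174 kJ
ΔH_1 − ΔH_2 = +731 kJ, so reaction 2 has the more negative ΔH; |ΔH_1 − ΔH_2| = 731 kJ.

Reaction 2, by 731 kJ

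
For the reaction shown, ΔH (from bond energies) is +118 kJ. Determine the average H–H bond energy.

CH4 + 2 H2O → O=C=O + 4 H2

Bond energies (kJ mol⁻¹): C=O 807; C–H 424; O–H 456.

D(H–H) ≈ 447 kJ/mol

Let D be the H–H bond energy.
Σ(broken) = 4×424 + 4×456 = 3520
Σ(formed) = 2×807 + 4×D = 1614 + 4D
ΔH = Σ(broken) − Σ(formed) = (3520) − (1614 + 4D) = +1906 − 4D
Setting this equal to +118 kJ gives 4D = 1788, so D = 447 kJ/mol.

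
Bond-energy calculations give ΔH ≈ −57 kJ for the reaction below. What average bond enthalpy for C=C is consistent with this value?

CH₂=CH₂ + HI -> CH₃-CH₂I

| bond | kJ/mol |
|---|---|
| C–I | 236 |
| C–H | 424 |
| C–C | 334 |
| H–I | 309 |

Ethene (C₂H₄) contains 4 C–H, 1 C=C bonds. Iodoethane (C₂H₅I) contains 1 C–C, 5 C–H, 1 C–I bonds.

Let D be the C=C bond energy.
Σ(broken) = 4×424 + 1×D + 1×309 = 2005 + D
Σ(formed) = 1×334 + 5×424 + 1×236 = 2690
ΔH = Σ(broken) − Σ(formed) = (2005 + D) − (2690) = −685 + D
Setting this equal to −57 kJ gives D = 628 kJ/mol.

D(C=C) ≈ 628 kJ/mol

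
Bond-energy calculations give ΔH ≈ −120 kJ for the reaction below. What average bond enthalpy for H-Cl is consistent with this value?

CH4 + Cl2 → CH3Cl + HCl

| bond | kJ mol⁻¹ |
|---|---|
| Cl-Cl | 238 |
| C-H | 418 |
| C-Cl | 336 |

Let D be the H-Cl bond energy.
Σ(broken) = 4×418 + 1×238 = 1910
Σ(formed) = 1×336 + 3×418 + 1×D = 1590 + D
ΔH = Σ(broken) − Σ(formed) = (1910) − (1590 + D) = +320 − D
Setting this equal to −120 kJ gives D = 440 kJ/mol.

D(H-Cl) ≈ 440 kJ/mol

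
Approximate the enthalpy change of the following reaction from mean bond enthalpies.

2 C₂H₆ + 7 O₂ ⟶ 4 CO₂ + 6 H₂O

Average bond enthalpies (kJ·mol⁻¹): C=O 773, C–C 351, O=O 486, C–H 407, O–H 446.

Bonds broken (reactants):
  C–C: 2 × 351 = 702
  C–H: 12 × 407 = 4884
  O=O: 7 × 486 = 3402
  Σ(broken) = 8988 kJ
Bonds formed (products):
  C=O: 8 × 773 = 6184
  O–H: 12 × 446 = 5352
  Σ(formed) = 11536 kJ
ΔH = Σ(broken) − Σ(formed) = 8988 − 11536 = −2548 kJ

ΔH ≈ −2548 kJ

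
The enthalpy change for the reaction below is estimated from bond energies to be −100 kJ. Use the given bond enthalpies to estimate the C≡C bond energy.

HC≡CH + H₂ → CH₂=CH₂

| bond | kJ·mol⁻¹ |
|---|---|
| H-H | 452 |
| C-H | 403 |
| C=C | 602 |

D(C≡C) ≈ 856 kJ/mol

Let D be the C≡C bond energy.
Σ(broken) = 1×D + 2×403 + 1×452 = 1258 + D
Σ(formed) = 4×403 + 1×602 = 2214
ΔH = Σ(broken) − Σ(formed) = (1258 + D) − (2214) = −956 + D
Setting this equal to −100 kJ gives D = 856 kJ/mol.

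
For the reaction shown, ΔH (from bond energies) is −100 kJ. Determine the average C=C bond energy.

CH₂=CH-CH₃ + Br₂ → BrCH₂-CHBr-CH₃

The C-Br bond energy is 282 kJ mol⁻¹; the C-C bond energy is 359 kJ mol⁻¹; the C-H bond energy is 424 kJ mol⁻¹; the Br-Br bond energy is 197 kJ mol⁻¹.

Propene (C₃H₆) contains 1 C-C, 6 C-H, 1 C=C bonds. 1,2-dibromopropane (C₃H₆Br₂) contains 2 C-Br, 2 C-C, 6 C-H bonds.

D(C=C) ≈ 626 kJ/mol

Let D be the C=C bond energy.
Σ(broken) = 1×197 + 1×359 + 6×424 + 1×D = 3100 + D
Σ(formed) = 2×282 + 2×359 + 6×424 = 3826
ΔH = Σ(broken) − Σ(formed) = (3100 + D) − (3826) = −726 + D
Setting this equal to −100 kJ gives D = 626 kJ/mol.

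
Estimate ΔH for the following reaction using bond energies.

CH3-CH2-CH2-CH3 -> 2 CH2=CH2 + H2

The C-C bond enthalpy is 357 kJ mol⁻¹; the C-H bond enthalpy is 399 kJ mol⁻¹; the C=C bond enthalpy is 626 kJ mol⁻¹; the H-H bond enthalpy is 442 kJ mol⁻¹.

ΔH ≈ +175 kJ

Bonds broken (reactants):
  C-C: 3 × 357 = 1071
  C-H: 10 × 399 = 3990
  Σ(broken) = 5061 kJ
Bonds formed (products):
  C-H: 8 × 399 = 3192
  C=C: 2 × 626 = 1252
  H-H: 1 × 442 = 442
  Σ(formed) = 4886 kJ
ΔH = Σ(broken) − Σ(formed) = 5061 − 4886 = +175 kJ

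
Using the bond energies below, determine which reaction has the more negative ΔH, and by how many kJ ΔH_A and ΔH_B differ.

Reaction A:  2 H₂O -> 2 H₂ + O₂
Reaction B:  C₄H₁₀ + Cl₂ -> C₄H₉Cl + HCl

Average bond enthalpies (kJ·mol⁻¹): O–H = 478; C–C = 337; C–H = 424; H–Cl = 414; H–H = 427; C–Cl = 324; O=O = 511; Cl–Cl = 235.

Reaction A:
  Bonds broken (reactants):
    O–H: 4 × 478 = 1912
    Σ(broken) = 1912 kJ
  Bonds formed (products):
    H–H: 2 × 427 = 854
    O=O: 1 × 511 = 511
    Σ(formed) = 1365 kJ
  ΔH_A = 1912 − 1365 = +547 kJ
Reaction B:
  Bonds broken (reactants):
    C–C: 3 × 337 = 1011
    C–H: 10 × 424 = 4240
    Cl–Cl: 1 × 235 = 235
    Σ(broken) = 5486 kJ
  Bonds formed (products):
    C–C: 3 × 337 = 1011
    C–Cl: 1 × 324 = 324
    C–H: 9 × 424 = 3816
    H–Cl: 1 × 414 = 414
    Σ(formed) = 5565 kJ
  ΔH_B = 5486 − 5565 = −79 kJ
ΔH_A − ΔH_B = +626 kJ, so reaction B has the more negative ΔH; |ΔH_A − ΔH_B| = 626 kJ.

Reaction B, by 626 kJ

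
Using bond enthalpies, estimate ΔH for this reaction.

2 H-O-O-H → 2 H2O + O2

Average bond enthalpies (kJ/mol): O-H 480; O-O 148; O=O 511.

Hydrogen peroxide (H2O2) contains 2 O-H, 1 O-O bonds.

ΔH ≈ −215 kJ

Bonds broken (reactants):
  O-H: 4 × 480 = 1920
  O-O: 2 × 148 = 296
  Σ(broken) = 2216 kJ
Bonds formed (products):
  O-H: 4 × 480 = 1920
  O=O: 1 × 511 = 511
  Σ(formed) = 2431 kJ
ΔH = Σ(broken) − Σ(formed) = 2216 − 2431 = −215 kJ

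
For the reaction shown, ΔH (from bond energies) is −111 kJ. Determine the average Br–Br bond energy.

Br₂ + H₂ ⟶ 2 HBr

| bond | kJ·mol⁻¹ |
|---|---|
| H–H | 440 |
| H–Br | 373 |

D(Br–Br) ≈ 195 kJ/mol

Let D be the Br–Br bond energy.
Σ(broken) = 1×D + 1×440 = 440 + D
Σ(formed) = 2×373 = 746
ΔH = Σ(broken) − Σ(formed) = (440 + D) − (746) = −306 + D
Setting this equal to −111 kJ gives D = 195 kJ/mol.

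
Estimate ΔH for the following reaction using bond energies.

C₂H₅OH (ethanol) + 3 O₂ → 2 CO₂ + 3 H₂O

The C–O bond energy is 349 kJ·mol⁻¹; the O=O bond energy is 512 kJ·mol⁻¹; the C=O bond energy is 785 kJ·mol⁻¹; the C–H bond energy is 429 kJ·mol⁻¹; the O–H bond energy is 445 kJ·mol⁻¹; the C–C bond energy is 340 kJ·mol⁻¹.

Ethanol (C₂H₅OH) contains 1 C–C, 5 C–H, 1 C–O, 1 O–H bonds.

Bonds broken (reactants):
  C–C: 1 × 340 = 340
  C–H: 5 × 429 = 2145
  C–O: 1 × 349 = 349
  O–H: 1 × 445 = 445
  O=O: 3 × 512 = 1536
  Σ(broken) = 4815 kJ
Bonds formed (products):
  C=O: 4 × 785 = 3140
  O–H: 6 × 445 = 2670
  Σ(formed) = 5810 kJ
ΔH = Σ(broken) − Σ(formed) = 4815 − 5810 = −995 kJ

ΔH ≈ −995 kJ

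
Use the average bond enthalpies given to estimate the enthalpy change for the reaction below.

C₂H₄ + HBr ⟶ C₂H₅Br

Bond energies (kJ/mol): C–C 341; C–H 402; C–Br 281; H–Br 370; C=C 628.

ΔH ≈ −26 kJ

Bonds broken (reactants):
  C–H: 4 × 402 = 1608
  C=C: 1 × 628 = 628
  H–Br: 1 × 370 = 370
  Σ(broken) = 2606 kJ
Bonds formed (products):
  C–Br: 1 × 281 = 281
  C–C: 1 × 341 = 341
  C–H: 5 × 402 = 2010
  Σ(formed) = 2632 kJ
ΔH = Σ(broken) − Σ(formed) = 2606 − 2632 = −26 kJ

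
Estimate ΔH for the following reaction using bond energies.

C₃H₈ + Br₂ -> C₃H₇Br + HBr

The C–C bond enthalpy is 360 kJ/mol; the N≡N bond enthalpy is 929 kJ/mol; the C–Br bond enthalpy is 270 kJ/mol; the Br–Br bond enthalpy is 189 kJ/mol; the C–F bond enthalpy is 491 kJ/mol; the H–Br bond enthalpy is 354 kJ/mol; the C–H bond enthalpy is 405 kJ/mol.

Bonds broken (reactants):
  Br–Br: 1 × 189 = 189
  C–C: 2 × 360 = 720
  C–H: 8 × 405 = 3240
  Σ(broken) = 4149 kJ
Bonds formed (products):
  C–Br: 1 × 270 = 270
  C–C: 2 × 360 = 720
  C–H: 7 × 405 = 2835
  H–Br: 1 × 354 = 354
  Σ(formed) = 4179 kJ
ΔH = Σ(broken) − Σ(formed) = 4149 − 4179 = −30 kJ

ΔH ≈ −30 kJ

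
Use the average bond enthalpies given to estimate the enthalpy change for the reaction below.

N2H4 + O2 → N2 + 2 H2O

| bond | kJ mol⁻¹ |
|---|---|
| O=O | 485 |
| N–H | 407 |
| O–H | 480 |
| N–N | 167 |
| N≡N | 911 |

ΔH ≈ −551 kJ

Bonds broken (reactants):
  N–H: 4 × 407 = 1628
  N–N: 1 × 167 = 167
  O=O: 1 × 485 = 485
  Σ(broken) = 2280 kJ
Bonds formed (products):
  N≡N: 1 × 911 = 911
  O–H: 4 × 480 = 1920
  Σ(formed) = 2831 kJ
ΔH = Σ(broken) − Σ(formed) = 2280 − 2831 = −551 kJ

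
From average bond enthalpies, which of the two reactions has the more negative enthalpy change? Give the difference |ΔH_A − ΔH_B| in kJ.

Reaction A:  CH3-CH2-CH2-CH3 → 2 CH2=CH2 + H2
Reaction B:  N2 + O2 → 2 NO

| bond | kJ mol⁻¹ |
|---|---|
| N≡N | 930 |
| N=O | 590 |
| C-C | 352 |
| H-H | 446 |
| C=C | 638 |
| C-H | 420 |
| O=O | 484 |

Reaction A:
  Bonds broken (reactants):
    C-C: 3 × 352 = 1056
    C-H: 10 × 420 = 4200
    Σ(broken) = 5256 kJ
  Bonds formed (products):
    C-H: 8 × 420 = 3360
    C=C: 2 × 638 = 1276
    H-H: 1 × 446 = 446
    Σ(formed) = 5082 kJ
  ΔH_A = 5256 − 5082 = +174 kJ
Reaction B:
  Bonds broken (reactants):
    N≡N: 1 × 930 = 930
    O=O: 1 × 484 = 484
    Σ(broken) = 1414 kJ
  Bonds formed (products):
    N=O: 2 × 590 = 1180
    Σ(formed) = 1180 kJ
  ΔH_B = 1414 − 1180 = +234 kJ
ΔH_A − ΔH_B = −60 kJ, so reaction A has the more negative ΔH; |ΔH_A − ΔH_B| = 60 kJ.

Reaction A, by 60 kJ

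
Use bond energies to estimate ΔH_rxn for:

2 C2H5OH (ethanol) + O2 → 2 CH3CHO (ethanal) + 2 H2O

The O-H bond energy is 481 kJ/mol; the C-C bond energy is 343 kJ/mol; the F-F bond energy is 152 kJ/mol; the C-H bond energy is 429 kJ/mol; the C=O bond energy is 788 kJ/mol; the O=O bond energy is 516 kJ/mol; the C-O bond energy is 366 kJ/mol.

Bonds broken (reactants):
  C-C: 2 × 343 = 686
  C-H: 10 × 429 = 4290
  C-O: 2 × 366 = 732
  O-H: 2 × 481 = 962
  O=O: 1 × 516 = 516
  Σ(broken) = 7186 kJ
Bonds formed (products):
  C-C: 2 × 343 = 686
  C-H: 8 × 429 = 3432
  C=O: 2 × 788 = 1576
  O-H: 4 × 481 = 1924
  Σ(formed) = 7618 kJ
ΔH = Σ(broken) − Σ(formed) = 7186 − 7618 = −432 kJ

ΔH ≈ −432 kJ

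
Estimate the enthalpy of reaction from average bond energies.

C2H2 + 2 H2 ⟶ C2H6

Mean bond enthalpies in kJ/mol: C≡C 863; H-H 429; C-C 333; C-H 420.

Bonds broken (reactants):
  C≡C: 1 × 863 = 863
  C-H: 2 × 420 = 840
  H-H: 2 × 429 = 858
  Σ(broken) = 2561 kJ
Bonds formed (products):
  C-C: 1 × 333 = 333
  C-H: 6 × 420 = 2520
  Σ(formed) = 2853 kJ
ΔH = Σ(broken) − Σ(formed) = 2561 − 2853 = −292 kJ

ΔH ≈ −292 kJ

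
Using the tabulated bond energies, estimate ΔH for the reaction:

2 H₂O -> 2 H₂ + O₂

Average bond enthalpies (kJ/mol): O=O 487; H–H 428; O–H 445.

Bonds broken (reactants):
  O–H: 4 × 445 = 1780
  Σ(broken) = 1780 kJ
Bonds formed (products):
  H–H: 2 × 428 = 856
  O=O: 1 × 487 = 487
  Σ(formed) = 1343 kJ
ΔH = Σ(broken) − Σ(formed) = 1780 − 1343 = +437 kJ

ΔH ≈ +437 kJ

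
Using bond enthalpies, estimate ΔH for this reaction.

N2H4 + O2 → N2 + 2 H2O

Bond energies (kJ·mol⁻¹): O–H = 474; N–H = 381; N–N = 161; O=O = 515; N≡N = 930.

Bonds broken (reactants):
  N–H: 4 × 381 = 1524
  N–N: 1 × 161 = 161
  O=O: 1 × 515 = 515
  Σ(broken) = 2200 kJ
Bonds formed (products):
  N≡N: 1 × 930 = 930
  O–H: 4 × 474 = 1896
  Σ(formed) = 2826 kJ
ΔH = Σ(broken) − Σ(formed) = 2200 − 2826 = −626 kJ

ΔH ≈ −626 kJ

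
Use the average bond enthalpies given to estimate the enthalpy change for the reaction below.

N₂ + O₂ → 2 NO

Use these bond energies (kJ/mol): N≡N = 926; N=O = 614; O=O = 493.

Bonds broken (reactants):
  N≡N: 1 × 926 = 926
  O=O: 1 × 493 = 493
  Σ(broken) = 1419 kJ
Bonds formed (products):
  N=O: 2 × 614 = 1228
  Σ(formed) = 1228 kJ
ΔH = Σ(broken) − Σ(formed) = 1419 − 1228 = +191 kJ

ΔH ≈ +191 kJ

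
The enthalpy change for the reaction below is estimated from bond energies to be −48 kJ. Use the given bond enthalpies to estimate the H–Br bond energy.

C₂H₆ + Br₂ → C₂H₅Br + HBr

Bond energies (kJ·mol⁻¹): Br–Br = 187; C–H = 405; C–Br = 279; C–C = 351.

Let D be the H–Br bond energy.
Σ(broken) = 1×187 + 1×351 + 6×405 = 2968
Σ(formed) = 1×279 + 1×351 + 5×405 + 1×D = 2655 + D
ΔH = Σ(broken) − Σ(formed) = (2968) − (2655 + D) = +313 − D
Setting this equal to −48 kJ gives D = 361 kJ/mol.

D(H–Br) ≈ 361 kJ/mol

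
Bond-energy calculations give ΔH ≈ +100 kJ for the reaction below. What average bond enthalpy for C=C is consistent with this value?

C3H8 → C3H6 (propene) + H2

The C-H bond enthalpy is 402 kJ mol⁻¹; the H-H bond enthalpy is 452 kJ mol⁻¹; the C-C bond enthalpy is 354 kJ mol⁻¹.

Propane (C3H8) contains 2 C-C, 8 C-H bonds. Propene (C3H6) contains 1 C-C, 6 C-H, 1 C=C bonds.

Let D be the C=C bond energy.
Σ(broken) = 2×354 + 8×402 = 3924
Σ(formed) = 1×354 + 6×402 + 1×D + 1×452 = 3218 + D
ΔH = Σ(broken) − Σ(formed) = (3924) − (3218 + D) = +706 − D
Setting this equal to +100 kJ gives D = 606 kJ/mol.

D(C=C) ≈ 606 kJ/mol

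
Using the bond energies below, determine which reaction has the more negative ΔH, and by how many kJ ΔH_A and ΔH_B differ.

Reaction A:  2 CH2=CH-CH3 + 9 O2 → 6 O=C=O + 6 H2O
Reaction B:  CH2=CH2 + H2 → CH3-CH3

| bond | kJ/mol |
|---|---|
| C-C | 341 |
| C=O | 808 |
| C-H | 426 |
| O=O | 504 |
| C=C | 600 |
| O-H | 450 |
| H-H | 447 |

Reaction A, by 3420 kJ

Reaction A:
  Bonds broken (reactants):
    C-C: 2 × 341 = 682
    C-H: 12 × 426 = 5112
    C=C: 2 × 600 = 1200
    O=O: 9 × 504 = 4536
    Σ(broken) = 11530 kJ
  Bonds formed (products):
    C=O: 12 × 808 = 9696
    O-H: 12 × 450 = 5400
    Σ(formed) = 15096 kJ
  ΔH_A = 11530 − 15096 = −3566 kJ
Reaction B:
  Bonds broken (reactants):
    C-H: 4 × 426 = 1704
    C=C: 1 × 600 = 600
    H-H: 1 × 447 = 447
    Σ(broken) = 2751 kJ
  Bonds formed (products):
    C-C: 1 × 341 = 341
    C-H: 6 × 426 = 2556
    Σ(formed) = 2897 kJ
  ΔH_B = 2751 − 2897 = −146 kJ
ΔH_A − ΔH_B = −3420 kJ, so reaction A has the more negative ΔH; |ΔH_A − ΔH_B| = 3420 kJ.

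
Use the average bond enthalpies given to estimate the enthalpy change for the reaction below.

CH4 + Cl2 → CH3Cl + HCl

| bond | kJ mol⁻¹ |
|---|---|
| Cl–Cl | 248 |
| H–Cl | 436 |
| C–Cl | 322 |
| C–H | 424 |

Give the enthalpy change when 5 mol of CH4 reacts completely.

ΔH = −430 kJ

Bonds broken (reactants):
  C–H: 4 × 424 = 1696
  Cl–Cl: 1 × 248 = 248
  Σ(broken) = 1944 kJ
Bonds formed (products):
  C–Cl: 1 × 322 = 322
  C–H: 3 × 424 = 1272
  H–Cl: 1 × 436 = 436
  Σ(formed) = 2030 kJ
ΔH = Σ(broken) − Σ(formed) = 1944 − 2030 = −86 kJ
For 5× the reaction as written: 5 × (−86) = −430 kJ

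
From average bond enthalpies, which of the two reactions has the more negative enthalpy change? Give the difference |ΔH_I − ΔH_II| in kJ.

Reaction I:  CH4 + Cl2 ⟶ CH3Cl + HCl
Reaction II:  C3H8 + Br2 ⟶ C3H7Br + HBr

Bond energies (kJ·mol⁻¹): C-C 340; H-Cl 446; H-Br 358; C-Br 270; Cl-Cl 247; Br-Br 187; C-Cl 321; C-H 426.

Reaction I, by 79 kJ

Reaction I:
  Bonds broken (reactants):
    C-H: 4 × 426 = 1704
    Cl-Cl: 1 × 247 = 247
    Σ(broken) = 1951 kJ
  Bonds formed (products):
    C-Cl: 1 × 321 = 321
    C-H: 3 × 426 = 1278
    H-Cl: 1 × 446 = 446
    Σ(formed) = 2045 kJ
  ΔH_I = 1951 − 2045 = −94 kJ
Reaction II:
  Bonds broken (reactants):
    Br-Br: 1 × 187 = 187
    C-C: 2 × 340 = 680
    C-H: 8 × 426 = 3408
    Σ(broken) = 4275 kJ
  Bonds formed (products):
    C-Br: 1 × 270 = 270
    C-C: 2 × 340 = 680
    C-H: 7 × 426 = 2982
    H-Br: 1 × 358 = 358
    Σ(formed) = 4290 kJ
  ΔH_II = 4275 − 4290 = −15 kJ
ΔH_I − ΔH_II = −79 kJ, so reaction I has the more negative ΔH; |ΔH_I − ΔH_II| = 79 kJ.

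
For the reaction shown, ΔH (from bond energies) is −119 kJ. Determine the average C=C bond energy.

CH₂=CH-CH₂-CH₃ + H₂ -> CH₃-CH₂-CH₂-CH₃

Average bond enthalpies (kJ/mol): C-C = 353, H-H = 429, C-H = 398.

D(C=C) ≈ 601 kJ/mol

Let D be the C=C bond energy.
Σ(broken) = 2×353 + 8×398 + 1×D + 1×429 = 4319 + D
Σ(formed) = 3×353 + 10×398 = 5039
ΔH = Σ(broken) − Σ(formed) = (4319 + D) − (5039) = −720 + D
Setting this equal to −119 kJ gives D = 601 kJ/mol.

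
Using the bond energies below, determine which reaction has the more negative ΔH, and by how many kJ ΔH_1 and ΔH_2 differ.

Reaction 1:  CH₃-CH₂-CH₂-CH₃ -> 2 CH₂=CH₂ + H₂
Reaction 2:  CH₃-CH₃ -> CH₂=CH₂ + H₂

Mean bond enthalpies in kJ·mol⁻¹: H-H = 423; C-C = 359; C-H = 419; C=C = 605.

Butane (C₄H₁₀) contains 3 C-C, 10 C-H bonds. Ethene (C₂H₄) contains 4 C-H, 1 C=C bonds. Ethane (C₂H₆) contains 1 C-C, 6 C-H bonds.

Reaction 1:
  Bonds broken (reactants):
    C-C: 3 × 359 = 1077
    C-H: 10 × 419 = 4190
    Σ(broken) = 5267 kJ
  Bonds formed (products):
    C-H: 8 × 419 = 3352
    C=C: 2 × 605 = 1210
    H-H: 1 × 423 = 423
    Σ(formed) = 4985 kJ
  ΔH_1 = 5267 − 4985 = +282 kJ
Reaction 2:
  Bonds broken (reactants):
    C-C: 1 × 359 = 359
    C-H: 6 × 419 = 2514
    Σ(broken) = 2873 kJ
  Bonds formed (products):
    C-H: 4 × 419 = 1676
    C=C: 1 × 605 = 605
    H-H: 1 × 423 = 423
    Σ(formed) = 2704 kJ
  ΔH_2 = 2873 − 2704 = +169 kJ
ΔH_1 − ΔH_2 = +113 kJ, so reaction 2 has the more negative ΔH; |ΔH_1 − ΔH_2| = 113 kJ.

Reaction 2, by 113 kJ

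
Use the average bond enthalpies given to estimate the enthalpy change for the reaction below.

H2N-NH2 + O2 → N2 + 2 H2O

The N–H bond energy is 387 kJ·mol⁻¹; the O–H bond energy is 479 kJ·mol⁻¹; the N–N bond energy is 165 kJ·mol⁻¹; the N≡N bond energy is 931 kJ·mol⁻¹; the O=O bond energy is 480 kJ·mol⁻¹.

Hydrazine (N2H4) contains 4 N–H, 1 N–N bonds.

Bonds broken (reactants):
  N–H: 4 × 387 = 1548
  N–N: 1 × 165 = 165
  O=O: 1 × 480 = 480
  Σ(broken) = 2193 kJ
Bonds formed (products):
  N≡N: 1 × 931 = 931
  O–H: 4 × 479 = 1916
  Σ(formed) = 2847 kJ
ΔH = Σ(broken) − Σ(formed) = 2193 − 2847 = −654 kJ

ΔH ≈ −654 kJ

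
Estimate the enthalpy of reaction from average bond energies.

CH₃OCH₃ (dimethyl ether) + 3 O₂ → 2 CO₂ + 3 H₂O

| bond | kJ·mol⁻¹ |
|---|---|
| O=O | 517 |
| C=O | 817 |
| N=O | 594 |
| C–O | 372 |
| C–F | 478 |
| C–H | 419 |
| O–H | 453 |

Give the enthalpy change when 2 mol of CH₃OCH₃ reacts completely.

ΔH = −2354 kJ

Bonds broken (reactants):
  C–H: 6 × 419 = 2514
  C–O: 2 × 372 = 744
  O=O: 3 × 517 = 1551
  Σ(broken) = 4809 kJ
Bonds formed (products):
  C=O: 4 × 817 = 3268
  O–H: 6 × 453 = 2718
  Σ(formed) = 5986 kJ
ΔH = Σ(broken) − Σ(formed) = 4809 − 5986 = −1177 kJ
For 2× the reaction as written: 2 × (−1177) = −2354 kJ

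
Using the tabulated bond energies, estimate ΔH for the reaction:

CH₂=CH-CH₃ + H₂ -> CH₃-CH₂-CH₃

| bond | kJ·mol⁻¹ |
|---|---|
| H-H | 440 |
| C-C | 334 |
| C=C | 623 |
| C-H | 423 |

ΔH ≈ −117 kJ

Bonds broken (reactants):
  C-C: 1 × 334 = 334
  C-H: 6 × 423 = 2538
  C=C: 1 × 623 = 623
  H-H: 1 × 440 = 440
  Σ(broken) = 3935 kJ
Bonds formed (products):
  C-C: 2 × 334 = 668
  C-H: 8 × 423 = 3384
  Σ(formed) = 4052 kJ
ΔH = Σ(broken) − Σ(formed) = 3935 − 4052 = −117 kJ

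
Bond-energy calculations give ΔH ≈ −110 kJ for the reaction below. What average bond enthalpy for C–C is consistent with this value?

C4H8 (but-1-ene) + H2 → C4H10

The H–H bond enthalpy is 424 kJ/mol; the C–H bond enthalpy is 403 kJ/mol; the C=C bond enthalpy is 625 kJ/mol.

D(C–C) ≈ 353 kJ/mol

Let D be the C–C bond energy.
Σ(broken) = 2×D + 8×403 + 1×625 + 1×424 = 4273 + 2D
Σ(formed) = 3×D + 10×403 = 4030 + 3D
ΔH = Σ(broken) − Σ(formed) = (4273 + 2D) − (4030 + 3D) = +243 − D
Setting this equal to −110 kJ gives D = 353 kJ/mol.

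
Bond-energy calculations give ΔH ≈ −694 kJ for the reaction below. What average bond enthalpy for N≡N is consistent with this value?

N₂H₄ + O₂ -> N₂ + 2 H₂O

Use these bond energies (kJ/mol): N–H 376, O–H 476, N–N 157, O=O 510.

Let D be the N≡N bond energy.
Σ(broken) = 4×376 + 1×157 + 1×510 = 2171
Σ(formed) = 1×D + 4×476 = 1904 + D
ΔH = Σ(broken) − Σ(formed) = (2171) − (1904 + D) = +267 − D
Setting this equal to −694 kJ gives D = 961 kJ/mol.

D(N≡N) ≈ 961 kJ/mol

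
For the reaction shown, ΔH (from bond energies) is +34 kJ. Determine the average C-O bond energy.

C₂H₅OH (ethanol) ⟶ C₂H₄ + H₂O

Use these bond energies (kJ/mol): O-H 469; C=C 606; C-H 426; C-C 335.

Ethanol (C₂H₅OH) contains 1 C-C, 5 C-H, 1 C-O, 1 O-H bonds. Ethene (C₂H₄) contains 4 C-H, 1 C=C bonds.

D(C-O) ≈ 348 kJ/mol

Let D be the C-O bond energy.
Σ(broken) = 1×335 + 5×426 + 1×D + 1×469 = 2934 + D
Σ(formed) = 4×426 + 1×606 + 2×469 = 3248
ΔH = Σ(broken) − Σ(formed) = (2934 + D) − (3248) = −314 + D
Setting this equal to +34 kJ gives D = 348 kJ/mol.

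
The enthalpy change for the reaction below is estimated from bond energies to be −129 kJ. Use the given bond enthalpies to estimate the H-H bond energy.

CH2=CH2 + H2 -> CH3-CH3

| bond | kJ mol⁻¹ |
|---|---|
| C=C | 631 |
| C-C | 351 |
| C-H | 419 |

Let D be the H-H bond energy.
Σ(broken) = 4×419 + 1×631 + 1×D = 2307 + D
Σ(formed) = 1×351 + 6×419 = 2865
ΔH = Σ(broken) − Σ(formed) = (2307 + D) − (2865) = −558 + D
Setting this equal to −129 kJ gives D = 429 kJ/mol.

D(H-H) ≈ 429 kJ/mol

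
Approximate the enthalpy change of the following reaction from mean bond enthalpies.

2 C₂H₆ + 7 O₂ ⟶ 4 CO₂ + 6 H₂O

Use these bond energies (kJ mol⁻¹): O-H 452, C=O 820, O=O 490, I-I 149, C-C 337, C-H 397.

Bonds broken (reactants):
  C-C: 2 × 337 = 674
  C-H: 12 × 397 = 4764
  O=O: 7 × 490 = 3430
  Σ(broken) = 8868 kJ
Bonds formed (products):
  C=O: 8 × 820 = 6560
  O-H: 12 × 452 = 5424
  Σ(formed) = 11984 kJ
ΔH = Σ(broken) − Σ(formed) = 8868 − 11984 = −3116 kJ

ΔH ≈ −3116 kJ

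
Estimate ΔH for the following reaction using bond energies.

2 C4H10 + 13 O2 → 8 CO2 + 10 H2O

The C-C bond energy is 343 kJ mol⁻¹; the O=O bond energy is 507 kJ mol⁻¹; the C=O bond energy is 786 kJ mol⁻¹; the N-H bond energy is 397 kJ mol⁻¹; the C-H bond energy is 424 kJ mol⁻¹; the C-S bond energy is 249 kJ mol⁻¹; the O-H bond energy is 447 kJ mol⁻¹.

ΔH ≈ −4387 kJ

Bonds broken (reactants):
  C-C: 6 × 343 = 2058
  C-H: 20 × 424 = 8480
  O=O: 13 × 507 = 6591
  Σ(broken) = 17129 kJ
Bonds formed (products):
  C=O: 16 × 786 = 12576
  O-H: 20 × 447 = 8940
  Σ(formed) = 21516 kJ
ΔH = Σ(broken) − Σ(formed) = 17129 − 21516 = −4387 kJ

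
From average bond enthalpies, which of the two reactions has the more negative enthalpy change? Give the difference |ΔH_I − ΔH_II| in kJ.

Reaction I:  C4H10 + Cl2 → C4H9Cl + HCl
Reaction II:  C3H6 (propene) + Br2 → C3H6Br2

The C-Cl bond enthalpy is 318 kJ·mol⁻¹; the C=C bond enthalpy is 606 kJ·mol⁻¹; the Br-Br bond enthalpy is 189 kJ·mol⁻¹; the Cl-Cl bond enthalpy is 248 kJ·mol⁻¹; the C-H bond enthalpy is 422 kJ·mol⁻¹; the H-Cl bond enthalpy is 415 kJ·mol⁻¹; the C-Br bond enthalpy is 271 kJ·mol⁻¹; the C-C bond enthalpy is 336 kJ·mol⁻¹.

Reaction I:
  Bonds broken (reactants):
    C-C: 3 × 336 = 1008
    C-H: 10 × 422 = 4220
    Cl-Cl: 1 × 248 = 248
    Σ(broken) = 5476 kJ
  Bonds formed (products):
    C-C: 3 × 336 = 1008
    C-Cl: 1 × 318 = 318
    C-H: 9 × 422 = 3798
    H-Cl: 1 × 415 = 415
    Σ(formed) = 5539 kJ
  ΔH_I = 5476 − 5539 = −63 kJ
Reaction II:
  Bonds broken (reactants):
    Br-Br: 1 × 189 = 189
    C-C: 1 × 336 = 336
    C-H: 6 × 422 = 2532
    C=C: 1 × 606 = 606
    Σ(broken) = 3663 kJ
  Bonds formed (products):
    C-Br: 2 × 271 = 542
    C-C: 2 × 336 = 672
    C-H: 6 × 422 = 2532
    Σ(formed) = 3746 kJ
  ΔH_II = 3663 − 3746 = −83 kJ
ΔH_I − ΔH_II = +20 kJ, so reaction II has the more negative ΔH; |ΔH_I − ΔH_II| = 20 kJ.

Reaction II, by 20 kJ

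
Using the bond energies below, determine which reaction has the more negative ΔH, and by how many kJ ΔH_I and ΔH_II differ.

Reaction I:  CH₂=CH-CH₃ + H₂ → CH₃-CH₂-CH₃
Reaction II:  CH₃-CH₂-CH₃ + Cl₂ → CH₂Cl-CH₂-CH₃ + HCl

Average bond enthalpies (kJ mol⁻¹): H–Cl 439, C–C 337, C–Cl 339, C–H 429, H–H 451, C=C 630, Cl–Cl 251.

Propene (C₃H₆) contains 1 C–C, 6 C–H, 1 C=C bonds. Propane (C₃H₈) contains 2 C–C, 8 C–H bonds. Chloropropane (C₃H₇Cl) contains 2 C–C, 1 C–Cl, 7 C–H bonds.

Reaction I, by 16 kJ

Reaction I:
  Bonds broken (reactants):
    C–C: 1 × 337 = 337
    C–H: 6 × 429 = 2574
    C=C: 1 × 630 = 630
    H–H: 1 × 451 = 451
    Σ(broken) = 3992 kJ
  Bonds formed (products):
    C–C: 2 × 337 = 674
    C–H: 8 × 429 = 3432
    Σ(formed) = 4106 kJ
  ΔH_I = 3992 − 4106 = −114 kJ
Reaction II:
  Bonds broken (reactants):
    C–C: 2 × 337 = 674
    C–H: 8 × 429 = 3432
    Cl–Cl: 1 × 251 = 251
    Σ(broken) = 4357 kJ
  Bonds formed (products):
    C–C: 2 × 337 = 674
    C–Cl: 1 × 339 = 339
    C–H: 7 × 429 = 3003
    H–Cl: 1 × 439 = 439
    Σ(formed) = 4455 kJ
  ΔH_II = 4357 − 4455 = −98 kJ
ΔH_I − ΔH_II = −16 kJ, so reaction I has the more negative ΔH; |ΔH_I − ΔH_II| = 16 kJ.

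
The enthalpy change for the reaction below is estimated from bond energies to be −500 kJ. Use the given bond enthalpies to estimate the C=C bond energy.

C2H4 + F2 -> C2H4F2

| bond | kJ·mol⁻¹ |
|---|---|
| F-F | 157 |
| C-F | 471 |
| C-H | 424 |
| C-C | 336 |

D(C=C) ≈ 621 kJ/mol

Let D be the C=C bond energy.
Σ(broken) = 4×424 + 1×D + 1×157 = 1853 + D
Σ(formed) = 1×336 + 2×471 + 4×424 = 2974
ΔH = Σ(broken) − Σ(formed) = (1853 + D) − (2974) = −1121 + D
Setting this equal to −500 kJ gives D = 621 kJ/mol.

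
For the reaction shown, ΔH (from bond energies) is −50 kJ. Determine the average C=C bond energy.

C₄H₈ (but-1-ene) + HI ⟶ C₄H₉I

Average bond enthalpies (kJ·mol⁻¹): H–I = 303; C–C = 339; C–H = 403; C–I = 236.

D(C=C) ≈ 625 kJ/mol

Let D be the C=C bond energy.
Σ(broken) = 2×339 + 8×403 + 1×D + 1×303 = 4205 + D
Σ(formed) = 3×339 + 9×403 + 1×236 = 4880
ΔH = Σ(broken) − Σ(formed) = (4205 + D) − (4880) = −675 + D
Setting this equal to −50 kJ gives D = 625 kJ/mol.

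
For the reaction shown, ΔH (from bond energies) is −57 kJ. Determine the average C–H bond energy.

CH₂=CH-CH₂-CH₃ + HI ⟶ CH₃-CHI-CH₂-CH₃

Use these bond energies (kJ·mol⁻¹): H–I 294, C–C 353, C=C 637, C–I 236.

D(C–H) ≈ 399 kJ/mol

Let D be the C–H bond energy.
Σ(broken) = 2×353 + 8×D + 1×637 + 1×294 = 1637 + 8D
Σ(formed) = 3×353 + 9×D + 1×236 = 1295 + 9D
ΔH = Σ(broken) − Σ(formed) = (1637 + 8D) − (1295 + 9D) = +342 − D
Setting this equal to −57 kJ gives D = 399 kJ/mol.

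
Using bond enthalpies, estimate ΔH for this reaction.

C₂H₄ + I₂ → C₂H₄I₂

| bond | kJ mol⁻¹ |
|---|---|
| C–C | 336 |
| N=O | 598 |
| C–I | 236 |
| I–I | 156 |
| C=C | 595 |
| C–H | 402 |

Bonds broken (reactants):
  C–H: 4 × 402 = 1608
  C=C: 1 × 595 = 595
  I–I: 1 × 156 = 156
  Σ(broken) = 2359 kJ
Bonds formed (products):
  C–C: 1 × 336 = 336
  C–H: 4 × 402 = 1608
  C–I: 2 × 236 = 472
  Σ(formed) = 2416 kJ
ΔH = Σ(broken) − Σ(formed) = 2359 − 2416 = −57 kJ

ΔH ≈ −57 kJ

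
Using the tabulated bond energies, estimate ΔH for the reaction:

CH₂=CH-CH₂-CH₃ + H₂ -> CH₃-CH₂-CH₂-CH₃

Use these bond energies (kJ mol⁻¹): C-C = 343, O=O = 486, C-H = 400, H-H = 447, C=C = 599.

Bonds broken (reactants):
  C-C: 2 × 343 = 686
  C-H: 8 × 400 = 3200
  C=C: 1 × 599 = 599
  H-H: 1 × 447 = 447
  Σ(broken) = 4932 kJ
Bonds formed (products):
  C-C: 3 × 343 = 1029
  C-H: 10 × 400 = 4000
  Σ(formed) = 5029 kJ
ΔH = Σ(broken) − Σ(formed) = 4932 − 5029 = −97 kJ

ΔH ≈ −97 kJ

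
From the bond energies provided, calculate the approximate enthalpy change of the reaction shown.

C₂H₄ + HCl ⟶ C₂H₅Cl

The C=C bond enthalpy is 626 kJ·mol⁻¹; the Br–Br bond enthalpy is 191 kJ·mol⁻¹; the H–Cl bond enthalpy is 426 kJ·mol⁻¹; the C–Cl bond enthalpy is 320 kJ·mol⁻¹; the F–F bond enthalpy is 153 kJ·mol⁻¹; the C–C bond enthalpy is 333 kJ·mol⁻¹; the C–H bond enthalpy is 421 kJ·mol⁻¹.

Bonds broken (reactants):
  C–H: 4 × 421 = 1684
  C=C: 1 × 626 = 626
  H–Cl: 1 × 426 = 426
  Σ(broken) = 2736 kJ
Bonds formed (products):
  C–C: 1 × 333 = 333
  C–Cl: 1 × 320 = 320
  C–H: 5 × 421 = 2105
  Σ(formed) = 2758 kJ
ΔH = Σ(broken) − Σ(formed) = 2736 − 2758 = −22 kJ

ΔH ≈ −22 kJ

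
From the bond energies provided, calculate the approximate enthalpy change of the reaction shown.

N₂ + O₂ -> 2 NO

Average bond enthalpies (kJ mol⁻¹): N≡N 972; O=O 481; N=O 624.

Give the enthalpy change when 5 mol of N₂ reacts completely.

Bonds broken (reactants):
  N≡N: 1 × 972 = 972
  O=O: 1 × 481 = 481
  Σ(broken) = 1453 kJ
Bonds formed (products):
  N=O: 2 × 624 = 1248
  Σ(formed) = 1248 kJ
ΔH = Σ(broken) − Σ(formed) = 1453 − 1248 = +205 kJ
For 5× the reaction as written: 5 × (+205) = +1025 kJ

ΔH = +1025 kJ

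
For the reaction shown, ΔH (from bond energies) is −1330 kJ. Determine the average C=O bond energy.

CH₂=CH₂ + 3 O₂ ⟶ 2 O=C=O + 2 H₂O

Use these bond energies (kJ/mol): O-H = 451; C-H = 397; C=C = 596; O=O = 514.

D(C=O) ≈ 813 kJ/mol

Let D be the C=O bond energy.
Σ(broken) = 4×397 + 1×596 + 3×514 = 3726
Σ(formed) = 4×D + 4×451 = 1804 + 4D
ΔH = Σ(broken) − Σ(formed) = (3726) − (1804 + 4D) = +1922 − 4D
Setting this equal to −1330 kJ gives 4D = 3252, so D = 813 kJ/mol.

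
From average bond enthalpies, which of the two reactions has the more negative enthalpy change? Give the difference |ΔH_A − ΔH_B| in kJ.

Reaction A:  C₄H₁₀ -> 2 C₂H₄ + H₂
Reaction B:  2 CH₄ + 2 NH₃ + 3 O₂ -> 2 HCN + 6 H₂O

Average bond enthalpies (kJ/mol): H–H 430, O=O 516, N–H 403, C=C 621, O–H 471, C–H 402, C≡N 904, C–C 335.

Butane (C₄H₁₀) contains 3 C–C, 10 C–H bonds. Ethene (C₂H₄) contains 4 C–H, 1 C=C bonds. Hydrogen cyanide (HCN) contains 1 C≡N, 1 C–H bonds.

Reaction A:
  Bonds broken (reactants):
    C–C: 3 × 335 = 1005
    C–H: 10 × 402 = 4020
    Σ(broken) = 5025 kJ
  Bonds formed (products):
    C–H: 8 × 402 = 3216
    C=C: 2 × 621 = 1242
    H–H: 1 × 430 = 430
    Σ(formed) = 4888 kJ
  ΔH_A = 5025 − 4888 = +137 kJ
Reaction B:
  Bonds broken (reactants):
    C–H: 8 × 402 = 3216
    N–H: 6 × 403 = 2418
    O=O: 3 × 516 = 1548
    Σ(broken) = 7182 kJ
  Bonds formed (products):
    C≡N: 2 × 904 = 1808
    C–H: 2 × 402 = 804
    O–H: 12 × 471 = 5652
    Σ(formed) = 8264 kJ
  ΔH_B = 7182 − 8264 = −1082 kJ
ΔH_A − ΔH_B = +1219 kJ, so reaction B has the more negative ΔH; |ΔH_A − ΔH_B| = 1219 kJ.

Reaction B, by 1219 kJ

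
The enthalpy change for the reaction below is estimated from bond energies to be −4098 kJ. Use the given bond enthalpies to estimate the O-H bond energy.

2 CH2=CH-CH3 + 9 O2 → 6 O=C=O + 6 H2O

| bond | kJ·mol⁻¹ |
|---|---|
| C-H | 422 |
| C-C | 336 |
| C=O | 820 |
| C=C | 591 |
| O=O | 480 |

D(O-H) ≈ 458 kJ/mol

Let D be the O-H bond energy.
Σ(broken) = 2×336 + 12×422 + 2×591 + 9×480 = 11238
Σ(formed) = 12×820 + 12×D = 9840 + 12D
ΔH = Σ(broken) − Σ(formed) = (11238) − (9840 + 12D) = +1398 − 12D
Setting this equal to −4098 kJ gives 12D = 5496, so D = 458 kJ/mol.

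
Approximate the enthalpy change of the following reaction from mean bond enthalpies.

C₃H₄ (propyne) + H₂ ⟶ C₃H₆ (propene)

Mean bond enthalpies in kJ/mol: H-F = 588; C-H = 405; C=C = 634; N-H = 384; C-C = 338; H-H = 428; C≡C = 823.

Bonds broken (reactants):
  C≡C: 1 × 823 = 823
  C-C: 1 × 338 = 338
  C-H: 4 × 405 = 1620
  H-H: 1 × 428 = 428
  Σ(broken) = 3209 kJ
Bonds formed (products):
  C-C: 1 × 338 = 338
  C-H: 6 × 405 = 2430
  C=C: 1 × 634 = 634
  Σ(formed) = 3402 kJ
ΔH = Σ(broken) − Σ(formed) = 3209 − 3402 = −193 kJ

ΔH ≈ −193 kJ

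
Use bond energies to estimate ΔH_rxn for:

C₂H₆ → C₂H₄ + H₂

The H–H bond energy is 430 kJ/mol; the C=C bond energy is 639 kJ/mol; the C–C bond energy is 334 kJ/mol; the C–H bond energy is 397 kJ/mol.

ΔH ≈ +59 kJ

Bonds broken (reactants):
  C–C: 1 × 334 = 334
  C–H: 6 × 397 = 2382
  Σ(broken) = 2716 kJ
Bonds formed (products):
  C–H: 4 × 397 = 1588
  C=C: 1 × 639 = 639
  H–H: 1 × 430 = 430
  Σ(formed) = 2657 kJ
ΔH = Σ(broken) − Σ(formed) = 2716 − 2657 = +59 kJ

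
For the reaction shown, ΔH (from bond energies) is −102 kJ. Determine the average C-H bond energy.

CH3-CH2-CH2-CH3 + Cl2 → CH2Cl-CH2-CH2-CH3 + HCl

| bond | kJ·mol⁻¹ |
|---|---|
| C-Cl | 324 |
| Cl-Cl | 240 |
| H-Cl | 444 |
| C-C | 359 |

D(C-H) ≈ 426 kJ/mol

Let D be the C-H bond energy.
Σ(broken) = 3×359 + 10×D + 1×240 = 1317 + 10D
Σ(formed) = 3×359 + 1×324 + 9×D + 1×444 = 1845 + 9D
ΔH = Σ(broken) − Σ(formed) = (1317 + 10D) − (1845 + 9D) = −528 + D
Setting this equal to −102 kJ gives D = 426 kJ/mol.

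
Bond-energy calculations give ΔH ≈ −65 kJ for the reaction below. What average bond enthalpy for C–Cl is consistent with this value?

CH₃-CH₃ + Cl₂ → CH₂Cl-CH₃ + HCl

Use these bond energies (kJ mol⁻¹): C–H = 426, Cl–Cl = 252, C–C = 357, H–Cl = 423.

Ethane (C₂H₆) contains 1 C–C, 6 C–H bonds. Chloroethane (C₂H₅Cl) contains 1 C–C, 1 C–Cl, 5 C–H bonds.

Let D be the C–Cl bond energy.
Σ(broken) = 1×357 + 6×426 + 1×252 = 3165
Σ(formed) = 1×357 + 1×D + 5×426 + 1×423 = 2910 + D
ΔH = Σ(broken) − Σ(formed) = (3165) − (2910 + D) = +255 − D
Setting this equal to −65 kJ gives D = 320 kJ/mol.

D(C–Cl) ≈ 320 kJ/mol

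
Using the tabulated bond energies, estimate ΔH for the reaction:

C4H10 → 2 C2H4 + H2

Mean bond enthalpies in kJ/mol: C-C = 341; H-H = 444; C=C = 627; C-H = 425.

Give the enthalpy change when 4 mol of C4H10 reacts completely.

Bonds broken (reactants):
  C-C: 3 × 341 = 1023
  C-H: 10 × 425 = 4250
  Σ(broken) = 5273 kJ
Bonds formed (products):
  C-H: 8 × 425 = 3400
  C=C: 2 × 627 = 1254
  H-H: 1 × 444 = 444
  Σ(formed) = 5098 kJ
ΔH = Σ(broken) − Σ(formed) = 5273 − 5098 = +175 kJ
For 4× the reaction as written: 4 × (+175) = +700 kJ

ΔH = +700 kJ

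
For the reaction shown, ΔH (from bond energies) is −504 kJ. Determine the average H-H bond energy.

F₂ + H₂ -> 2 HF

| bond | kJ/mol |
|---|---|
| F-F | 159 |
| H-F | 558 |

Let D be the H-H bond energy.
Σ(broken) = 1×159 + 1×D = 159 + D
Σ(formed) = 2×558 = 1116
ΔH = Σ(broken) − Σ(formed) = (159 + D) − (1116) = −957 + D
Setting this equal to −504 kJ gives D = 453 kJ/mol.

D(H-H) ≈ 453 kJ/mol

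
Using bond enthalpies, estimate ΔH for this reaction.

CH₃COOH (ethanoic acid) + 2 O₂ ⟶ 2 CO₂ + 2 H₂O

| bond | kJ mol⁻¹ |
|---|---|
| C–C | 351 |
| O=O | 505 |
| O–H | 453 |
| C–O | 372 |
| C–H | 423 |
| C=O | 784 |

Bonds broken (reactants):
  C–C: 1 × 351 = 351
  C–H: 3 × 423 = 1269
  C–O: 1 × 372 = 372
  C=O: 1 × 784 = 784
  O–H: 1 × 453 = 453
  O=O: 2 × 505 = 1010
  Σ(broken) = 4239 kJ
Bonds formed (products):
  C=O: 4 × 784 = 3136
  O–H: 4 × 453 = 1812
  Σ(formed) = 4948 kJ
ΔH = Σ(broken) − Σ(formed) = 4239 − 4948 = −709 kJ

ΔH ≈ −709 kJ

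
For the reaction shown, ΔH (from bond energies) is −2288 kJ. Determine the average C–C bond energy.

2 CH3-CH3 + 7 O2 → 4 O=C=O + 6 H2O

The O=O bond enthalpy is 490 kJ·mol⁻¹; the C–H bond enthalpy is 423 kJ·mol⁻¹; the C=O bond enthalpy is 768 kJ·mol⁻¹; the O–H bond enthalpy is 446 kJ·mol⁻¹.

Let D be the C–C bond energy.
Σ(broken) = 2×D + 12×423 + 7×490 = 8506 + 2D
Σ(formed) = 8×768 + 12×446 = 11496
ΔH = Σ(broken) − Σ(formed) = (8506 + 2D) − (11496) = −2990 + 2D
Setting this equal to −2288 kJ gives 2D = 702, so D = 351 kJ/mol.

D(C–C) ≈ 351 kJ/mol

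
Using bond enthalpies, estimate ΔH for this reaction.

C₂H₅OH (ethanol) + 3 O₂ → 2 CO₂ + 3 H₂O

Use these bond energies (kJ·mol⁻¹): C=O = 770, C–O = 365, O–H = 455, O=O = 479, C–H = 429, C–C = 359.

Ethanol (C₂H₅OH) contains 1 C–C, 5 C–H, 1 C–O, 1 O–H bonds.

Bonds broken (reactants):
  C–C: 1 × 359 = 359
  C–H: 5 × 429 = 2145
  C–O: 1 × 365 = 365
  O–H: 1 × 455 = 455
  O=O: 3 × 479 = 1437
  Σ(broken) = 4761 kJ
Bonds formed (products):
  C=O: 4 × 770 = 3080
  O–H: 6 × 455 = 2730
  Σ(formed) = 5810 kJ
ΔH = Σ(broken) − Σ(formed) = 4761 − 5810 = −1049 kJ

ΔH ≈ −1049 kJ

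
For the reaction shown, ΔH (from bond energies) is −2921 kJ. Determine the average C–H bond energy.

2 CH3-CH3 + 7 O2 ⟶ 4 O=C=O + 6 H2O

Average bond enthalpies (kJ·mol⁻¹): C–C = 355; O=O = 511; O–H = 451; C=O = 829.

Let D be the C–H bond energy.
Σ(broken) = 2×355 + 12×D + 7×511 = 4287 + 12D
Σ(formed) = 8×829 + 12×451 = 12044
ΔH = Σ(broken) − Σ(formed) = (4287 + 12D) − (12044) = −7757 + 12D
Setting this equal to −2921 kJ gives 12D = 4836, so D = 403 kJ/mol.

D(C–H) ≈ 403 kJ/mol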